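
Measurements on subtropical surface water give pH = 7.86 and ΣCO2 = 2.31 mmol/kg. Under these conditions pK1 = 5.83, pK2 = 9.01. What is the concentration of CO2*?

α₀ = 1 / (1 + K1/[H⁺] + K1K2/[H⁺]²) = 1 / (1 + 10^+2.03 + 10^+0.88)
   = 1 / (1 + 107.15 + 7.5858) = 1/115.74 = 0.008640
[CO2*] = α₀ × DIC = 0.008640 × 2.31 = 0.0200 mmol/kg = 20.0 μmol/kg

[CO2*] = 20.0 μmol/kg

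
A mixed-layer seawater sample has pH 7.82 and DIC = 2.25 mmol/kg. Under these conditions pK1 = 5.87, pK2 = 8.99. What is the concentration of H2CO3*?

α₀ = 1 / (1 + K1/[H⁺] + K1K2/[H⁺]²) = 1 / (1 + 10^+1.95 + 10^+0.78)
   = 1 / (1 + 89.125 + 6.0256) = 1/96.151 = 0.01040
[CO2*] = α₀ × DIC = 0.01040 × 2.25 = 0.0234 mmol/kg

[CO2*] = 0.0234 mmol/kg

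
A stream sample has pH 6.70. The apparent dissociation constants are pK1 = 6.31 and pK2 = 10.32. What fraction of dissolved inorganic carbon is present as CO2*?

α₀ = 1 / (1 + K1/[H⁺] + K1K2/[H⁺]²) = 1 / (1 + 10^+0.39 + 10^-3.23)
   = 1 / (1 + 2.4547 + 0.00058884) = 1/3.4553 = 0.2894

α₀ = 0.289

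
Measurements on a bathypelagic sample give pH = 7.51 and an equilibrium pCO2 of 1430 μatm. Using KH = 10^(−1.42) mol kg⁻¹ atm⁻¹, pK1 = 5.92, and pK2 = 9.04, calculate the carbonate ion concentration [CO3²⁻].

[CO3²⁻] = 0.0624 mmol/kg

[CO2*] = KH · pCO2 = 10^(−1.42) × 1430×10^-6 = 5.437×10^-5 mol/kg
α₀ = 1/(1 + K1/[H⁺] + K1K2/[H⁺]²) = 1/(1 + 10^+1.59 + 10^+0.06) = 0.02436
DIC = [CO2*]/α₀ = 5.437×10^-5 / 0.02436 = 2.232 mmol/kg
[CO3²⁻] = α₂·DIC; α₂ = 0.02797, so [CO3²⁻] = 0.02797 × 2.232 = 0.0624 mmol/kg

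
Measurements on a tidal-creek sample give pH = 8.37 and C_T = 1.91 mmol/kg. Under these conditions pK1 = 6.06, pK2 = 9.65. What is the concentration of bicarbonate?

α₁ = 1 / (1 + [H⁺]/K1 + K2/[H⁺]) = 1 / (1 + 10^-2.31 + 10^-1.28)
   = 1 / (1 + 0.0048978 + 0.052481) = 1/1.0574 = 0.9457
[HCO3⁻] = α₁ × DIC = 0.9457 × 1.91 = 1.81 mmol/kg

[HCO3⁻] = 1.81 mmol/kg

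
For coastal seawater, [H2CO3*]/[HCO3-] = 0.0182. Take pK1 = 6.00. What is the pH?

pH = 7.74

From K1 = [H⁺][HCO3-]/[H2CO3*]:  pH = pK1 − log₁₀([H2CO3*]/[HCO3-])
log₁₀(0.0182) = -1.740
pH = 6.00 − (-1.740) = 7.74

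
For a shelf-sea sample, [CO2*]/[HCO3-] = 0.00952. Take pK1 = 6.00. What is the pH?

From K1 = [H⁺][HCO3-]/[CO2*]:  pH = pK1 − log₁₀([CO2*]/[HCO3-])
log₁₀(0.00952) = -2.021
pH = 6.00 − (-2.021) = 8.02

pH = 8.02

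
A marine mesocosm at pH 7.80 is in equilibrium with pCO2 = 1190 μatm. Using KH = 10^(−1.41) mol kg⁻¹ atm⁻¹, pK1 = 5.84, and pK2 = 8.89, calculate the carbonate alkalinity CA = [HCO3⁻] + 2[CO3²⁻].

CA = 4.91 mmol/kg

[CO2*] = KH · pCO2 = 10^(−1.41) × 1190×10^-6 = 4.630×10^-5 mol/kg
α₀ = 1/(1 + K1/[H⁺] + K1K2/[H⁺]²) = 1/(1 + 10^+1.96 + 10^+0.87) = 0.01004
DIC = [CO2*]/α₀ = 4.630×10^-5 / 0.01004 = 4.612 mmol/kg
CA = (α₁ + 2α₂)·DIC = (0.9155 + 2×0.07442) × 4.612 = 4.91 mmol/kg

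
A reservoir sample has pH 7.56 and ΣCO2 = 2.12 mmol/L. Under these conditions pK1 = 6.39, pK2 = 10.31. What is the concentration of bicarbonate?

α₁ = 1 / (1 + [H⁺]/K1 + K2/[H⁺]) = 1 / (1 + 10^-1.17 + 10^-2.75)
   = 1 / (1 + 0.067608 + 0.0017783) = 1/1.0694 = 0.9351
[HCO3⁻] = α₁ × DIC = 0.9351 × 2.12 = 1.98 mmol/L

[HCO3⁻] = 1.98 mmol/L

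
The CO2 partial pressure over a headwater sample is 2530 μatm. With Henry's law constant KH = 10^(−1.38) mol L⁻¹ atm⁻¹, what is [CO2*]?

[CO2*] = 105 μmol/L

KH = 10^(−1.38) = 4.169×10^-2 mol L⁻¹ atm⁻¹
[CO2*] = KH · pCO2 = 4.169×10^-2 × 2530×10^-6 atm = 1.05×10^-4 mol/L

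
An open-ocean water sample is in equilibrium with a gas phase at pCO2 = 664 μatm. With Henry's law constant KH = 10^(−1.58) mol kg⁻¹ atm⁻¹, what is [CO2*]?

KH = 10^(−1.58) = 2.630×10^-2 mol kg⁻¹ atm⁻¹
[CO2*] = KH · pCO2 = 2.630×10^-2 × 664×10^-6 atm = 1.75×10^-5 mol/kg

[CO2*] = 17.5 μmol/kg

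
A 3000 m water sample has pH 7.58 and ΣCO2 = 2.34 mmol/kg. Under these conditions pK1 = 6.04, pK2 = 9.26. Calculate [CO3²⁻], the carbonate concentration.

[CO3²⁻] = 0.0466 mmol/kg

α₂ = 1 / (1 + [H⁺]/K2 + [H⁺]²/(K1K2)) = 1 / (1 + 10^+1.68 + 10^+0.14)
   = 1 / (1 + 47.863 + 1.3804) = 1/50.243 = 0.01990
[CO3²⁻] = α₂ × DIC = 0.01990 × 2.34 = 0.0466 mmol/kg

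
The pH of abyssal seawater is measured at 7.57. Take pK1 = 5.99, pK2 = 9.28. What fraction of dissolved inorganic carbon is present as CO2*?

α₀ = 0.0252

α₀ = 1 / (1 + K1/[H⁺] + K1K2/[H⁺]²) = 1 / (1 + 10^+1.58 + 10^-0.13)
   = 1 / (1 + 38.019 + 0.74131) = 1/39.760 = 0.02515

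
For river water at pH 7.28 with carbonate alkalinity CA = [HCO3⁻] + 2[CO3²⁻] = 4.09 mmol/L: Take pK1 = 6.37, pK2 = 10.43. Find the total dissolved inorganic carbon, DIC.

CA = [HCO3⁻] + 2[CO3²⁻] = (α₁ + 2α₂)·DIC
At pH 7.28: [H⁺]/K1 = 10^-0.91 = 0.12303, K2/[H⁺] = 10^-3.15 = 0.00070795
α₁ = 1/(1 + 0.12303 + 0.00070795) = 1/1.1237 = 0.8899; α₂ = α₁·K2/[H⁺] = 0.0006300
α₁ + 2α₂ = 0.8911
DIC = CA / (α₁ + 2α₂) = 4.09 / 0.8911 = 4.59 mmol/L

DIC = 4.59 mmol/L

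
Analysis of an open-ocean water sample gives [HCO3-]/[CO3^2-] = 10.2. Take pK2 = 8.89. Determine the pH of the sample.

pH = 7.88

From K2 = [H⁺][CO3^2-]/[HCO3-]:  pH = pK2 − log₁₀([HCO3-]/[CO3^2-])
log₁₀(10.2) = +1.009
pH = 8.89 − (+1.009) = 7.88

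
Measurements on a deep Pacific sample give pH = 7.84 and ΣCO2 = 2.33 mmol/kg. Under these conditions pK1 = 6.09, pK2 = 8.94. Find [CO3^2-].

[CO3²⁻] = 0.169 mmol/kg

α₂ = 1 / (1 + [H⁺]/K2 + [H⁺]²/(K1K2)) = 1 / (1 + 10^+1.10 + 10^-0.65)
   = 1 / (1 + 12.589 + 0.22387) = 1/13.813 = 0.07239
[CO3²⁻] = α₂ × DIC = 0.07239 × 2.33 = 0.169 mmol/kg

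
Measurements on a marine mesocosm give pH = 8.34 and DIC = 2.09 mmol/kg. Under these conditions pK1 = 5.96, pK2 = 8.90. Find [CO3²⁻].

[CO3²⁻] = 0.450 mmol/kg

α₂ = 1 / (1 + [H⁺]/K2 + [H⁺]²/(K1K2)) = 1 / (1 + 10^+0.56 + 10^-1.82)
   = 1 / (1 + 3.6308 + 0.015136) = 1/4.6459 = 0.2152
[CO3²⁻] = α₂ × DIC = 0.2152 × 2.09 = 0.450 mmol/kg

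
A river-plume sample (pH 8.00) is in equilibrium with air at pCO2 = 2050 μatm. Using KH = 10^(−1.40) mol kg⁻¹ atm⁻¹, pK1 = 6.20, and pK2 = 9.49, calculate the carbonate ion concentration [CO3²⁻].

[CO3²⁻] = 0.167 mmol/kg

[CO2*] = KH · pCO2 = 10^(−1.40) × 2050×10^-6 = 8.161×10^-5 mol/kg
α₀ = 1/(1 + K1/[H⁺] + K1K2/[H⁺]²) = 1/(1 + 10^+1.80 + 10^+0.31) = 0.01512
DIC = [CO2*]/α₀ = 8.161×10^-5 / 0.01512 = 5.398 mmol/kg
[CO3²⁻] = α₂·DIC; α₂ = 0.03087, so [CO3²⁻] = 0.03087 × 5.398 = 0.167 mmol/kg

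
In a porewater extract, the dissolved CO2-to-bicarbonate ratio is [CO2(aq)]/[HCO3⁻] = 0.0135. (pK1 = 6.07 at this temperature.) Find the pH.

pH = 7.94

From K1 = [H⁺][HCO3⁻]/[CO2(aq)]:  pH = pK1 − log₁₀([CO2(aq)]/[HCO3⁻])
log₁₀(0.0135) = -1.870
pH = 6.07 − (-1.870) = 7.94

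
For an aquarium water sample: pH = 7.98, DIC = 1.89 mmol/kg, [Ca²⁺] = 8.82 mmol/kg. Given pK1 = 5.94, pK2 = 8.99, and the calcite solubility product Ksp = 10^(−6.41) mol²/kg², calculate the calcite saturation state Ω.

α₂ = 1 / (1 + [H⁺]/K2 + [H⁺]²/(K1K2)) = 1 / (1 + 10^+1.01 + 10^-1.03)
   = 1 / (1 + 10.233 + 0.093325) = 1/11.326 = 0.08829
[CO3²⁻] = α₂ × DIC = 0.08829 × 1.89 = 0.1669 mmol/kg
Ksp = 10^(−6.41) = 3.890×10^-7
Ω = [Ca²⁺][CO3²⁻]/Ksp = (8.82×10^-3)(1.669×10^-4) / 3.890×10^-7 = 3.78

Ω = 3.78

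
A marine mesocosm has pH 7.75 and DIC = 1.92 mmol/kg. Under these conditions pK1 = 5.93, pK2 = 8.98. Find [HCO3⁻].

α₁ = 1 / (1 + [H⁺]/K1 + K2/[H⁺]) = 1 / (1 + 10^-1.82 + 10^-1.23)
   = 1 / (1 + 0.015136 + 0.058884) = 1/1.0740 = 0.9311
[HCO3⁻] = α₁ × DIC = 0.9311 × 1.92 = 1.79 mmol/kg

[HCO3⁻] = 1.79 mmol/kg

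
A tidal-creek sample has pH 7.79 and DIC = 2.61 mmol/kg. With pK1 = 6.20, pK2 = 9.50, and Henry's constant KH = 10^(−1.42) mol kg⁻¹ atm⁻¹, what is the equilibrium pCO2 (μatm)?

pCO2 = 1690 μatm

α₀ = 1 / (1 + K1/[H⁺] + K1K2/[H⁺]²) = 1 / (1 + 10^+1.59 + 10^-0.12)
   = 1 / (1 + 38.905 + 0.75858) = 1/40.663 = 0.02459
[CO2*] = α₀ × DIC = 0.02459 × 2.61 = 0.06419 mmol/kg
pCO2 = [CO2*]/KH = 6.419×10^-5 / 3.802×10^-2 = 1690 μatm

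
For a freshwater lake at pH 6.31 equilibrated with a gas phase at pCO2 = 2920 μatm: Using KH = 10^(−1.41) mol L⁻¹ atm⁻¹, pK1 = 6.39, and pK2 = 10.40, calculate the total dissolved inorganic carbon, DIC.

[CO2*] = KH · pCO2 = 10^(−1.41) × 2920×10^-6 = 1.136×10^-4 mol/L
α₀ = 1/(1 + K1/[H⁺] + K1K2/[H⁺]²) = 1/(1 + 10^-0.08 + 10^-4.17) = 0.5459
DIC = [CO2*]/α₀ = 1.136×10^-4 / 0.5459 = 0.208 mmol/L

DIC = 0.208 mmol/L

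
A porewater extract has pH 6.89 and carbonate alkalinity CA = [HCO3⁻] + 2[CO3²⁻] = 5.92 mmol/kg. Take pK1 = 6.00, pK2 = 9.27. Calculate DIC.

CA = [HCO3⁻] + 2[CO3²⁻] = (α₁ + 2α₂)·DIC
At pH 6.89: [H⁺]/K1 = 10^-0.89 = 0.12882, K2/[H⁺] = 10^-2.38 = 0.0041687
α₁ = 1/(1 + 0.12882 + 0.0041687) = 1/1.1330 = 0.8826; α₂ = α₁·K2/[H⁺] = 0.003679
α₁ + 2α₂ = 0.8900
DIC = CA / (α₁ + 2α₂) = 5.92 / 0.8900 = 6.65 mmol/kg

DIC = 6.65 mmol/kg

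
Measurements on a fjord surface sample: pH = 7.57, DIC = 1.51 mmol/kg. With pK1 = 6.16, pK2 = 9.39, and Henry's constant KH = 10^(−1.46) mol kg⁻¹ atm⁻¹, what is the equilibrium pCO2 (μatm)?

α₀ = 1 / (1 + K1/[H⁺] + K1K2/[H⁺]²) = 1 / (1 + 10^+1.41 + 10^-0.41)
   = 1 / (1 + 25.704 + 0.38905) = 1/27.093 = 0.03691
[CO2*] = α₀ × DIC = 0.03691 × 1.51 = 0.05573 mmol/kg
pCO2 = [CO2*]/KH = 5.573×10^-5 / 3.467×10^-2 = 1610 μatm

pCO2 = 1610 μatm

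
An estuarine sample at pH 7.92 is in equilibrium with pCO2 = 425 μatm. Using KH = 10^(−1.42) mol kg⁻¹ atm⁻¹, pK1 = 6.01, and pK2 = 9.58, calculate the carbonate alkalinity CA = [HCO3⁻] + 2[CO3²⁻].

[CO2*] = KH · pCO2 = 10^(−1.42) × 425×10^-6 = 1.616×10^-5 mol/kg
α₀ = 1/(1 + K1/[H⁺] + K1K2/[H⁺]²) = 1/(1 + 10^+1.91 + 10^+0.25) = 0.01190
DIC = [CO2*]/α₀ = 1.616×10^-5 / 0.01190 = 1.358 mmol/kg
CA = (α₁ + 2α₂)·DIC = (0.9669 + 2×0.02115) × 1.358 = 1.37 mmol/kg

CA = 1.37 mmol/kg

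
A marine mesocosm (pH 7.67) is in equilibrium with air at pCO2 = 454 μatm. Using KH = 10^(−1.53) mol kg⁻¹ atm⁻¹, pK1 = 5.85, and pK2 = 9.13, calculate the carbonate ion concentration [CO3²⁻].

[CO2*] = KH · pCO2 = 10^(−1.53) × 454×10^-6 = 1.340×10^-5 mol/kg
α₀ = 1/(1 + K1/[H⁺] + K1K2/[H⁺]²) = 1/(1 + 10^+1.82 + 10^+0.36) = 0.01442
DIC = [CO2*]/α₀ = 1.340×10^-5 / 0.01442 = 0.9293 mmol/kg
[CO3²⁻] = α₂·DIC; α₂ = 0.03303, so [CO3²⁻] = 0.03303 × 0.9293 = 0.0307 mmol/kg

[CO3²⁻] = 0.0307 mmol/kg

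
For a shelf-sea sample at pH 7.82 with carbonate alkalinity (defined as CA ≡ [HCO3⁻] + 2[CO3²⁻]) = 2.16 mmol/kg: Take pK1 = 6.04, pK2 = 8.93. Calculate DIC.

DIC = 2.05 mmol/kg

CA = [HCO3⁻] + 2[CO3²⁻] = (α₁ + 2α₂)·DIC
At pH 7.82: [H⁺]/K1 = 10^-1.78 = 0.016596, K2/[H⁺] = 10^-1.11 = 0.077625
α₁ = 1/(1 + 0.016596 + 0.077625) = 1/1.0942 = 0.9139; α₂ = α₁·K2/[H⁺] = 0.07094
α₁ + 2α₂ = 1.0558
DIC = CA / (α₁ + 2α₂) = 2.16 / 1.0558 = 2.05 mmol/kg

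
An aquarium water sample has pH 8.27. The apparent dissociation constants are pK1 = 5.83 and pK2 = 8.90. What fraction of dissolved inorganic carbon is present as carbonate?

α₂ = 0.189

α₂ = 1 / (1 + [H⁺]/K2 + [H⁺]²/(K1K2)) = 1 / (1 + 10^+0.63 + 10^-1.81)
   = 1 / (1 + 4.2658 + 0.015488) = 1/5.2813 = 0.1893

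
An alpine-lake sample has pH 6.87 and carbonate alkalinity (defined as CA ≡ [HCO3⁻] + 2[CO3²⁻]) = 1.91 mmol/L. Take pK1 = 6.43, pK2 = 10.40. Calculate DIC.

CA = [HCO3⁻] + 2[CO3²⁻] = (α₁ + 2α₂)·DIC
At pH 6.87: [H⁺]/K1 = 10^-0.44 = 0.36308, K2/[H⁺] = 10^-3.53 = 0.00029512
α₁ = 1/(1 + 0.36308 + 0.00029512) = 1/1.3634 = 0.7335; α₂ = α₁·K2/[H⁺] = 0.0002165
α₁ + 2α₂ = 0.7339
DIC = CA / (α₁ + 2α₂) = 1.91 / 0.7339 = 2.60 mmol/L

DIC = 2.60 mmol/L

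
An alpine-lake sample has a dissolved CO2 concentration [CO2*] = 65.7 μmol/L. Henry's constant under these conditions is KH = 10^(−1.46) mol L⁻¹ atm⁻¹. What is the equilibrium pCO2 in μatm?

KH = 10^(−1.46) = 3.467×10^-2 mol L⁻¹ atm⁻¹
pCO2 = [CO2*]/KH = 65.7×10^-6 / 3.467×10^-2 = 1.89×10^-3 atm = 1890 μatm

pCO2 = 1890 μatm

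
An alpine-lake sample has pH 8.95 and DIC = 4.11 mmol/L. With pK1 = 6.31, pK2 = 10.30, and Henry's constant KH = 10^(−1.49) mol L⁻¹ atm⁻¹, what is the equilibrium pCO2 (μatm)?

α₀ = 1 / (1 + K1/[H⁺] + K1K2/[H⁺]²) = 1 / (1 + 10^+2.64 + 10^+1.29)
   = 1 / (1 + 436.52 + 19.498) = 1/457.01 = 0.002188
[CO2*] = α₀ × DIC = 0.002188 × 4.11 = 0.008993 mmol/L = 8.993 μmol/L
pCO2 = [CO2*]/KH = 8.993×10^-6 / 3.236×10^-2 = 278 μatm

pCO2 = 278 μatm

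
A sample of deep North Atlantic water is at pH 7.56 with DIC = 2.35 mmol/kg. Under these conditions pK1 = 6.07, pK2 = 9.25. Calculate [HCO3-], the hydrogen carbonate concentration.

[HCO3⁻] = 2.23 mmol/kg

α₁ = 1 / (1 + [H⁺]/K1 + K2/[H⁺]) = 1 / (1 + 10^-1.49 + 10^-1.69)
   = 1 / (1 + 0.032359 + 0.020417) = 1/1.0528 = 0.9499
[HCO3⁻] = α₁ × DIC = 0.9499 × 2.35 = 2.23 mmol/kg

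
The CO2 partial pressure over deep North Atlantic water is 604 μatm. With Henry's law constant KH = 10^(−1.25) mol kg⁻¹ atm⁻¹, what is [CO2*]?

[CO2*] = 34.0 μmol/kg

KH = 10^(−1.25) = 5.623×10^-2 mol kg⁻¹ atm⁻¹
[CO2*] = KH · pCO2 = 5.623×10^-2 × 604×10^-6 atm = 3.40×10^-5 mol/kg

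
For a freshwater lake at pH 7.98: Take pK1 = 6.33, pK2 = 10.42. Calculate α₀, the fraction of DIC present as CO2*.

α₀ = 1 / (1 + K1/[H⁺] + K1K2/[H⁺]²) = 1 / (1 + 10^+1.65 + 10^-0.79)
   = 1 / (1 + 44.668 + 0.16218) = 1/45.831 = 0.02182

α₀ = 0.0218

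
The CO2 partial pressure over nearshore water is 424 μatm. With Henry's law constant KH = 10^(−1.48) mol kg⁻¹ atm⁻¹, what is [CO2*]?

[CO2*] = 14.0 μmol/kg

KH = 10^(−1.48) = 3.311×10^-2 mol kg⁻¹ atm⁻¹
[CO2*] = KH · pCO2 = 3.311×10^-2 × 424×10^-6 atm = 1.40×10^-5 mol/kg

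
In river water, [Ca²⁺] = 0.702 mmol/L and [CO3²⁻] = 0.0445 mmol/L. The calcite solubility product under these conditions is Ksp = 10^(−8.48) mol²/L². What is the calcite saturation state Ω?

Ksp = 10^(−8.48) = 3.311×10^-9
Ω = [Ca²⁺][CO3²⁻]/Ksp = (0.702×10^-3)(0.0445×10^-3) / 3.311×10^-9 = 9.43

Ω = 9.43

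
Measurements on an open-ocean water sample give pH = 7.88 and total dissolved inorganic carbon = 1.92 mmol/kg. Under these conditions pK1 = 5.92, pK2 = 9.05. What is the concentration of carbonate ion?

[CO3²⁻] = 0.120 mmol/kg

α₂ = 1 / (1 + [H⁺]/K2 + [H⁺]²/(K1K2)) = 1 / (1 + 10^+1.17 + 10^-0.79)
   = 1 / (1 + 14.791 + 0.16218) = 1/15.953 = 0.06268
[CO3²⁻] = α₂ × DIC = 0.06268 × 1.92 = 0.120 mmol/kg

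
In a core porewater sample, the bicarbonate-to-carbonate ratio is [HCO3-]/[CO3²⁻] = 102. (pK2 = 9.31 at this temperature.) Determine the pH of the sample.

From K2 = [H⁺][CO3²⁻]/[HCO3-]:  pH = pK2 − log₁₀([HCO3-]/[CO3²⁻])
log₁₀(102) = +2.009
pH = 9.31 − (+2.009) = 7.30

pH = 7.30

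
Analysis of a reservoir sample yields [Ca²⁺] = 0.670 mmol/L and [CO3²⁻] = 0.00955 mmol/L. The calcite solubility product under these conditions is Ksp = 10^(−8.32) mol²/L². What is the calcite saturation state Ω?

Ksp = 10^(−8.32) = 4.786×10^-9
Ω = [Ca²⁺][CO3²⁻]/Ksp = (0.670×10^-3)(0.00955×10^-3) / 4.786×10^-9 = 1.34

Ω = 1.34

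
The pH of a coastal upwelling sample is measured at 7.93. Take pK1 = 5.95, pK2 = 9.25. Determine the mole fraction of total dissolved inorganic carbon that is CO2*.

α₀ = 1 / (1 + K1/[H⁺] + K1K2/[H⁺]²) = 1 / (1 + 10^+1.98 + 10^+0.66)
   = 1 / (1 + 95.499 + 4.5709) = 1/101.07 = 0.009894

α₀ = 0.00989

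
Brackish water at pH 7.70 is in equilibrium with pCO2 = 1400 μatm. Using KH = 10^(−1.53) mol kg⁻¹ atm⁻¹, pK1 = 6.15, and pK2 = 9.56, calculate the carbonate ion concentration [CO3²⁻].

[CO2*] = KH · pCO2 = 10^(−1.53) × 1400×10^-6 = 4.132×10^-5 mol/kg
α₀ = 1/(1 + K1/[H⁺] + K1K2/[H⁺]²) = 1/(1 + 10^+1.55 + 10^-0.31) = 0.02705
DIC = [CO2*]/α₀ = 4.132×10^-5 / 0.02705 = 1.528 mmol/kg
[CO3²⁻] = α₂·DIC; α₂ = 0.01325, so [CO3²⁻] = 0.01325 × 1.528 = 0.0202 mmol/kg

[CO3²⁻] = 0.0202 mmol/kg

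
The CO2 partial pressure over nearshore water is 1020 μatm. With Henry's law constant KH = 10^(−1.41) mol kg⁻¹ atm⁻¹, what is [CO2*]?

[CO2*] = 39.7 μmol/kg

KH = 10^(−1.41) = 3.890×10^-2 mol kg⁻¹ atm⁻¹
[CO2*] = KH · pCO2 = 3.890×10^-2 × 1020×10^-6 atm = 3.97×10^-5 mol/kg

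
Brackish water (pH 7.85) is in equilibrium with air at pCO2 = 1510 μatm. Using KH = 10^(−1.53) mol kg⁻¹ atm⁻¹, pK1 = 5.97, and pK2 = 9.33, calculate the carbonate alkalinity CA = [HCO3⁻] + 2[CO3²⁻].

[CO2*] = KH · pCO2 = 10^(−1.53) × 1510×10^-6 = 4.456×10^-5 mol/kg
α₀ = 1/(1 + K1/[H⁺] + K1K2/[H⁺]²) = 1/(1 + 10^+1.88 + 10^+0.40) = 0.01260
DIC = [CO2*]/α₀ = 4.456×10^-5 / 0.01260 = 3.537 mmol/kg
CA = (α₁ + 2α₂)·DIC = (0.9558 + 2×0.03165) × 3.537 = 3.60 mmol/kg

CA = 3.60 mmol/kg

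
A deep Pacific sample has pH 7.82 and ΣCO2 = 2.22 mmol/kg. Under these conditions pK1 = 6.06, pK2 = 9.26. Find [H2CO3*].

α₀ = 1 / (1 + K1/[H⁺] + K1K2/[H⁺]²) = 1 / (1 + 10^+1.76 + 10^+0.32)
   = 1 / (1 + 57.544 + 2.0893) = 1/60.633 = 0.01649
[CO2*] = α₀ × DIC = 0.01649 × 2.22 = 0.0366 mmol/kg

[CO2*] = 0.0366 mmol/kg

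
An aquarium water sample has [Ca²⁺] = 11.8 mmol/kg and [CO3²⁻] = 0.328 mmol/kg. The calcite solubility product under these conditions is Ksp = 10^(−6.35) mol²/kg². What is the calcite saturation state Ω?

Ksp = 10^(−6.35) = 4.467×10^-7
Ω = [Ca²⁺][CO3²⁻]/Ksp = (11.8×10^-3)(0.328×10^-3) / 4.467×10^-7 = 8.66

Ω = 8.66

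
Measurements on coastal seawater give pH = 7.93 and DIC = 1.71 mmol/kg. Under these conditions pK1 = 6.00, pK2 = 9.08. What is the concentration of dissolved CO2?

α₀ = 1 / (1 + K1/[H⁺] + K1K2/[H⁺]²) = 1 / (1 + 10^+1.93 + 10^+0.78)
   = 1 / (1 + 85.114 + 6.0256) = 1/92.139 = 0.01085
[CO2*] = α₀ × DIC = 0.01085 × 1.71 = 0.0186 mmol/kg = 18.6 μmol/kg

[CO2*] = 18.6 μmol/kg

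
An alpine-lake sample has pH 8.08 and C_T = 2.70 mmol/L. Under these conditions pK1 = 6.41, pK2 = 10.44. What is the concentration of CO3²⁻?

[CO3²⁻] = 11.5 μmol/L

α₂ = 1 / (1 + [H⁺]/K2 + [H⁺]²/(K1K2)) = 1 / (1 + 10^+2.36 + 10^+0.69)
   = 1 / (1 + 229.09 + 4.8978) = 1/234.98 = 0.004256
[CO3²⁻] = α₂ × DIC = 0.004256 × 2.70 = 0.0115 mmol/L = 11.5 μmol/L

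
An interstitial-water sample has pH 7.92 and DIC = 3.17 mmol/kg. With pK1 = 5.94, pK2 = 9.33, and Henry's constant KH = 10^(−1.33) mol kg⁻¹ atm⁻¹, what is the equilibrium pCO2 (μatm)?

α₀ = 1 / (1 + K1/[H⁺] + K1K2/[H⁺]²) = 1 / (1 + 10^+1.98 + 10^+0.57)
   = 1 / (1 + 95.499 + 3.7154) = 1/100.21 = 0.009979
[CO2*] = α₀ × DIC = 0.009979 × 3.17 = 0.03163 mmol/kg
pCO2 = [CO2*]/KH = 3.163×10^-5 / 4.677×10^-2 = 676 μatm

pCO2 = 676 μatm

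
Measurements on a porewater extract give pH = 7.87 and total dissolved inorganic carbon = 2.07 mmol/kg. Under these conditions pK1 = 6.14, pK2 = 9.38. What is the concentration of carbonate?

α₂ = 1 / (1 + [H⁺]/K2 + [H⁺]²/(K1K2)) = 1 / (1 + 10^+1.51 + 10^-0.22)
   = 1 / (1 + 32.359 + 0.60256) = 1/33.962 = 0.02944
[CO3²⁻] = α₂ × DIC = 0.02944 × 2.07 = 0.0610 mmol/kg

[CO3²⁻] = 0.0610 mmol/kg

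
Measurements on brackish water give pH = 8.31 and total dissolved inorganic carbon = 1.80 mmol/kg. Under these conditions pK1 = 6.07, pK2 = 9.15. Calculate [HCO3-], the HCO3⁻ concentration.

[HCO3⁻] = 1.56 mmol/kg

α₁ = 1 / (1 + [H⁺]/K1 + K2/[H⁺]) = 1 / (1 + 10^-2.24 + 10^-0.84)
   = 1 / (1 + 0.0057544 + 0.14454) = 1/1.1503 = 0.8693
[HCO3⁻] = α₁ × DIC = 0.8693 × 1.80 = 1.56 mmol/kg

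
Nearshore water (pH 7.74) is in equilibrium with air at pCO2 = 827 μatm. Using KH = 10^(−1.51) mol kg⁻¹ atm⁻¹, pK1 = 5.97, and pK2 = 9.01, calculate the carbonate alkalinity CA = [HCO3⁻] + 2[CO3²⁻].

CA = 1.67 mmol/kg

[CO2*] = KH · pCO2 = 10^(−1.51) × 827×10^-6 = 2.556×10^-5 mol/kg
α₀ = 1/(1 + K1/[H⁺] + K1K2/[H⁺]²) = 1/(1 + 10^+1.77 + 10^+0.50) = 0.01586
DIC = [CO2*]/α₀ = 2.556×10^-5 / 0.01586 = 1.611 mmol/kg
CA = (α₁ + 2α₂)·DIC = (0.9340 + 2×0.05016) × 1.611 = 1.67 mmol/kg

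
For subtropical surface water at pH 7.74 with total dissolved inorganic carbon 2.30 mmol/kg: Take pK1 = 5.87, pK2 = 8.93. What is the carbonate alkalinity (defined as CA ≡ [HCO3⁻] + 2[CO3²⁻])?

CA = [HCO3⁻] + 2[CO3²⁻] = (α₁ + 2α₂)·DIC
At pH 7.74: [H⁺]/K1 = 10^-1.87 = 0.013490, K2/[H⁺] = 10^-1.19 = 0.064565
α₁ = 1/(1 + 0.013490 + 0.064565) = 1/1.0781 = 0.9276; α₂ = α₁·K2/[H⁺] = 0.05989
α₁ + 2α₂ = 1.0474
CA = 1.0474 × 2.30 = 2.41 mmol/kg

CA = 2.41 mmol/kg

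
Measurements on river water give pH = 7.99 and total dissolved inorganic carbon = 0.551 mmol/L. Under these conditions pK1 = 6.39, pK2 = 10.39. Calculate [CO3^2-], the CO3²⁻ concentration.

[CO3²⁻] = 2.13 μmol/L

α₂ = 1 / (1 + [H⁺]/K2 + [H⁺]²/(K1K2)) = 1 / (1 + 10^+2.40 + 10^+0.80)
   = 1 / (1 + 251.19 + 6.3096) = 1/258.50 = 0.003868
[CO3²⁻] = α₂ × DIC = 0.003868 × 0.551 = 0.00213 mmol/L = 2.13 μmol/L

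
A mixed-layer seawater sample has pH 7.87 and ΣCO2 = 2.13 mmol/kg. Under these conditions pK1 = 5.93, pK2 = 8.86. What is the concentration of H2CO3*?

α₀ = 1 / (1 + K1/[H⁺] + K1K2/[H⁺]²) = 1 / (1 + 10^+1.94 + 10^+0.95)
   = 1 / (1 + 87.096 + 8.9125) = 1/97.009 = 0.01031
[CO2*] = α₀ × DIC = 0.01031 × 2.13 = 0.0220 mmol/kg

[CO2*] = 0.0220 mmol/kg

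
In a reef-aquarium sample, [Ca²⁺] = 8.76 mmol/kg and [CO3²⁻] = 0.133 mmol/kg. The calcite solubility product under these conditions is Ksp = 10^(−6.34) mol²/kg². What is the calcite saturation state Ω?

Ksp = 10^(−6.34) = 4.571×10^-7
Ω = [Ca²⁺][CO3²⁻]/Ksp = (8.76×10^-3)(0.133×10^-3) / 4.571×10^-7 = 2.55

Ω = 2.55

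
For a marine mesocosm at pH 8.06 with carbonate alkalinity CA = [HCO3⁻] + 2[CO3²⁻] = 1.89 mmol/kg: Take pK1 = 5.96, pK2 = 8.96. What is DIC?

CA = [HCO3⁻] + 2[CO3²⁻] = (α₁ + 2α₂)·DIC
At pH 8.06: [H⁺]/K1 = 10^-2.10 = 0.0079433, K2/[H⁺] = 10^-0.90 = 0.12589
α₁ = 1/(1 + 0.0079433 + 0.12589) = 1/1.1338 = 0.8820; α₂ = α₁·K2/[H⁺] = 0.1110
α₁ + 2α₂ = 1.1040
DIC = CA / (α₁ + 2α₂) = 1.89 / 1.1040 = 1.71 mmol/kg

DIC = 1.71 mmol/kg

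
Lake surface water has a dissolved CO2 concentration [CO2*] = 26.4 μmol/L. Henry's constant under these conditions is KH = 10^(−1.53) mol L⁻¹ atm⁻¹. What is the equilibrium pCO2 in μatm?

KH = 10^(−1.53) = 2.951×10^-2 mol L⁻¹ atm⁻¹
pCO2 = [CO2*]/KH = 26.4×10^-6 / 2.951×10^-2 = 8.95×10^-4 atm = 895 μatm

pCO2 = 895 μatm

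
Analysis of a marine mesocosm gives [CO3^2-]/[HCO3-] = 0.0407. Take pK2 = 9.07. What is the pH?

From K2 = [H⁺][CO3^2-]/[HCO3-]:  pH = pK2 + log₁₀([CO3^2-]/[HCO3-])
log₁₀(0.0407) = -1.390
pH = 9.07 + (-1.390) = 7.68

pH = 7.68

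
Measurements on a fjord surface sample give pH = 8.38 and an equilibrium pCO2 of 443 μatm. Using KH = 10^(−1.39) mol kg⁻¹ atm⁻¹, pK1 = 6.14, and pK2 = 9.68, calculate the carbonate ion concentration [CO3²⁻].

[CO2*] = KH · pCO2 = 10^(−1.39) × 443×10^-6 = 1.805×10^-5 mol/kg
α₀ = 1/(1 + K1/[H⁺] + K1K2/[H⁺]²) = 1/(1 + 10^+2.24 + 10^+0.94) = 0.005450
DIC = [CO2*]/α₀ = 1.805×10^-5 / 0.005450 = 3.311 mmol/kg
[CO3²⁻] = α₂·DIC; α₂ = 0.04747, so [CO3²⁻] = 0.04747 × 3.311 = 0.157 mmol/kg

[CO3²⁻] = 0.157 mmol/kg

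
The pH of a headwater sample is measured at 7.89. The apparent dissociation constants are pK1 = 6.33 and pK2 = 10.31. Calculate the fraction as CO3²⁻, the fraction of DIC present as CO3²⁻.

α₂ = 1 / (1 + [H⁺]/K2 + [H⁺]²/(K1K2)) = 1 / (1 + 10^+2.42 + 10^+0.86)
   = 1 / (1 + 263.03 + 7.2444) = 1/271.27 = 0.003686

α₂ = 0.00369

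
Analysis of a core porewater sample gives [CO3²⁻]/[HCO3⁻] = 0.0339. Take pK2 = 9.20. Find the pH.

From K2 = [H⁺][CO3²⁻]/[HCO3⁻]:  pH = pK2 + log₁₀([CO3²⁻]/[HCO3⁻])
log₁₀(0.0339) = -1.470
pH = 9.20 + (-1.470) = 7.73

pH = 7.73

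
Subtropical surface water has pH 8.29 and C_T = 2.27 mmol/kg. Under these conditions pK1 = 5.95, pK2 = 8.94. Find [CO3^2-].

[CO3²⁻] = 0.414 mmol/kg

α₂ = 1 / (1 + [H⁺]/K2 + [H⁺]²/(K1K2)) = 1 / (1 + 10^+0.65 + 10^-1.69)
   = 1 / (1 + 4.4668 + 0.020417) = 1/5.4873 = 0.1822
[CO3²⁻] = α₂ × DIC = 0.1822 × 2.27 = 0.414 mmol/kg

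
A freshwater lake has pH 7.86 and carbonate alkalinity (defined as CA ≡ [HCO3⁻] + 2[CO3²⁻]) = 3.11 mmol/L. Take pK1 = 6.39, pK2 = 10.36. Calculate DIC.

CA = [HCO3⁻] + 2[CO3²⁻] = (α₁ + 2α₂)·DIC
At pH 7.86: [H⁺]/K1 = 10^-1.47 = 0.033884, K2/[H⁺] = 10^-2.50 = 0.0031623
α₁ = 1/(1 + 0.033884 + 0.0031623) = 1/1.0370 = 0.9643; α₂ = α₁·K2/[H⁺] = 0.003049
α₁ + 2α₂ = 0.9704
DIC = CA / (α₁ + 2α₂) = 3.11 / 0.9704 = 3.20 mmol/L

DIC = 3.20 mmol/L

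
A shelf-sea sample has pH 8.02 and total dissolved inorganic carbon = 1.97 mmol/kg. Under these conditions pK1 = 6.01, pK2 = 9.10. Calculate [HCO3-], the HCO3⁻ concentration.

α₁ = 1 / (1 + [H⁺]/K1 + K2/[H⁺]) = 1 / (1 + 10^-2.01 + 10^-1.08)
   = 1 / (1 + 0.0097724 + 0.083176) = 1/1.0929 = 0.9150
[HCO3⁻] = α₁ × DIC = 0.9150 × 1.97 = 1.80 mmol/kg

[HCO3⁻] = 1.80 mmol/kg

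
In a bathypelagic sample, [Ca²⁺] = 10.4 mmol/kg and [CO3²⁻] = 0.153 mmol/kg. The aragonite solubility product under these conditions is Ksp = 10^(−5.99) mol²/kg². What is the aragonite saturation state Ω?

Ω = 1.55

Ksp = 10^(−5.99) = 1.023×10^-6
Ω = [Ca²⁺][CO3²⁻]/Ksp = (10.4×10^-3)(0.153×10^-3) / 1.023×10^-6 = 1.55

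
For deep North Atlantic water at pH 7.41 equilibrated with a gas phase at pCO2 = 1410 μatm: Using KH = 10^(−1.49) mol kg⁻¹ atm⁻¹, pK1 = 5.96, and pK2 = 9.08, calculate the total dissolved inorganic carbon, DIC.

[CO2*] = KH · pCO2 = 10^(−1.49) × 1410×10^-6 = 4.563×10^-5 mol/kg
α₀ = 1/(1 + K1/[H⁺] + K1K2/[H⁺]²) = 1/(1 + 10^+1.45 + 10^-0.22) = 0.03357
DIC = [CO2*]/α₀ = 4.563×10^-5 / 0.03357 = 1.36 mmol/kg

DIC = 1.36 mmol/kg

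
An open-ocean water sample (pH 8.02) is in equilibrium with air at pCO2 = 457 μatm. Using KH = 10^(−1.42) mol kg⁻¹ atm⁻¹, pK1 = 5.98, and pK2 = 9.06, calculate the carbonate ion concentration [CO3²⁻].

[CO2*] = KH · pCO2 = 10^(−1.42) × 457×10^-6 = 1.737×10^-5 mol/kg
α₀ = 1/(1 + K1/[H⁺] + K1K2/[H⁺]²) = 1/(1 + 10^+2.04 + 10^+1.00) = 0.008289
DIC = [CO2*]/α₀ = 1.737×10^-5 / 0.008289 = 2.096 mmol/kg
[CO3²⁻] = α₂·DIC; α₂ = 0.08289, so [CO3²⁻] = 0.08289 × 2.096 = 0.174 mmol/kg

[CO3²⁻] = 0.174 mmol/kg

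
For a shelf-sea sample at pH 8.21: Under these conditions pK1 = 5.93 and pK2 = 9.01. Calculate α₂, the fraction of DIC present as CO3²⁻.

α₂ = 0.136

α₂ = 1 / (1 + [H⁺]/K2 + [H⁺]²/(K1K2)) = 1 / (1 + 10^+0.80 + 10^-1.48)
   = 1 / (1 + 6.3096 + 0.033113) = 1/7.3427 = 0.1362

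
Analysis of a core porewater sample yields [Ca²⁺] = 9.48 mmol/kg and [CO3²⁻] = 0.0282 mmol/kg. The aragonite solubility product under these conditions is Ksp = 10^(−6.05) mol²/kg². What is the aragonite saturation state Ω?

Ksp = 10^(−6.05) = 8.913×10^-7
Ω = [Ca²⁺][CO3²⁻]/Ksp = (9.48×10^-3)(0.0282×10^-3) / 8.913×10^-7 = 0.300

Ω = 0.300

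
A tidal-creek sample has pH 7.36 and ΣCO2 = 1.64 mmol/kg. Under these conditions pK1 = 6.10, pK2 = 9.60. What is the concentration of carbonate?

[CO3²⁻] = 8.90 μmol/kg

α₂ = 1 / (1 + [H⁺]/K2 + [H⁺]²/(K1K2)) = 1 / (1 + 10^+2.24 + 10^+0.98)
   = 1 / (1 + 173.78 + 9.5499) = 1/184.33 = 0.005425
[CO3²⁻] = α₂ × DIC = 0.005425 × 1.64 = 0.00890 mmol/kg = 8.90 μmol/kg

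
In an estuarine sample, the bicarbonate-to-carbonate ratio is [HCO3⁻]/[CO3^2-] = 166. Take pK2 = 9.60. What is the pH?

pH = 7.38

From K2 = [H⁺][CO3^2-]/[HCO3⁻]:  pH = pK2 − log₁₀([HCO3⁻]/[CO3^2-])
log₁₀(166) = +2.220
pH = 9.60 − (+2.220) = 7.38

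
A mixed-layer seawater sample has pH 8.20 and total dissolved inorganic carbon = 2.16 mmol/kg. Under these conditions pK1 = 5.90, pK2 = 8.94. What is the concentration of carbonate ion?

α₂ = 1 / (1 + [H⁺]/K2 + [H⁺]²/(K1K2)) = 1 / (1 + 10^+0.74 + 10^-1.56)
   = 1 / (1 + 5.4954 + 0.027542) = 1/6.5230 = 0.1533
[CO3²⁻] = α₂ × DIC = 0.1533 × 2.16 = 0.331 mmol/kg

[CO3²⁻] = 0.331 mmol/kg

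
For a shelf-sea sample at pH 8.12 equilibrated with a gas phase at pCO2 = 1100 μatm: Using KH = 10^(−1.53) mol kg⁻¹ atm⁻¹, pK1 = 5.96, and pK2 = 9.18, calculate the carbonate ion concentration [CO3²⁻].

[CO2*] = KH · pCO2 = 10^(−1.53) × 1100×10^-6 = 3.246×10^-5 mol/kg
α₀ = 1/(1 + K1/[H⁺] + K1K2/[H⁺]²) = 1/(1 + 10^+2.16 + 10^+1.10) = 0.006324
DIC = [CO2*]/α₀ = 3.246×10^-5 / 0.006324 = 5.134 mmol/kg
[CO3²⁻] = α₂·DIC; α₂ = 0.07961, so [CO3²⁻] = 0.07961 × 5.134 = 0.409 mmol/kg

[CO3²⁻] = 0.409 mmol/kg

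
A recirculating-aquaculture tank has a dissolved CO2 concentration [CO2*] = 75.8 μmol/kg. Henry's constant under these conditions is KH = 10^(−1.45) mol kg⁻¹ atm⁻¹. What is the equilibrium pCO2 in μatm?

pCO2 = 2140 μatm

KH = 10^(−1.45) = 3.548×10^-2 mol kg⁻¹ atm⁻¹
pCO2 = [CO2*]/KH = 75.8×10^-6 / 3.548×10^-2 = 2.14×10^-3 atm = 2140 μatm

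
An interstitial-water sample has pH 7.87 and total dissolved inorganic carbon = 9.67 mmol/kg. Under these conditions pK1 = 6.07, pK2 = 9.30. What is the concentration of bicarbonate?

α₁ = 1 / (1 + [H⁺]/K1 + K2/[H⁺]) = 1 / (1 + 10^-1.80 + 10^-1.43)
   = 1 / (1 + 0.015849 + 0.037154) = 1/1.0530 = 0.9497
[HCO3⁻] = α₁ × DIC = 0.9497 × 9.67 = 9.18 mmol/kg

[HCO3⁻] = 9.18 mmol/kg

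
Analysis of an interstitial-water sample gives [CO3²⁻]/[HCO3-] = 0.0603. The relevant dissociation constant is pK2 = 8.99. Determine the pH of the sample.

pH = 7.77

From K2 = [H⁺][CO3²⁻]/[HCO3-]:  pH = pK2 + log₁₀([CO3²⁻]/[HCO3-])
log₁₀(0.0603) = -1.220
pH = 8.99 + (-1.220) = 7.77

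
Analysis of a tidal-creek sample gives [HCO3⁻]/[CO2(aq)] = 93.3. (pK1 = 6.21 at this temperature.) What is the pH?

From K1 = [H⁺][HCO3⁻]/[CO2(aq)]:  pH = pK1 + log₁₀([HCO3⁻]/[CO2(aq)])
log₁₀(93.3) = +1.970
pH = 6.21 + (+1.970) = 8.18

pH = 8.18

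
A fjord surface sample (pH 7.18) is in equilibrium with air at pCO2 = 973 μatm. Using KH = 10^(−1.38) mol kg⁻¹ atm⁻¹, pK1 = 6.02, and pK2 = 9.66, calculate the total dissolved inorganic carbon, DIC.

[CO2*] = KH · pCO2 = 10^(−1.38) × 973×10^-6 = 4.056×10^-5 mol/kg
α₀ = 1/(1 + K1/[H⁺] + K1K2/[H⁺]²) = 1/(1 + 10^+1.16 + 10^-1.32) = 0.06451
DIC = [CO2*]/α₀ = 4.056×10^-5 / 0.06451 = 0.629 mmol/kg

DIC = 0.629 mmol/kg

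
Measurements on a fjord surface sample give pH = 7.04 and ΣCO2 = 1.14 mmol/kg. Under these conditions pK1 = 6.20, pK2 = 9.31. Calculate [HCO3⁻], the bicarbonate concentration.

[HCO3⁻] = 0.991 mmol/kg

α₁ = 1 / (1 + [H⁺]/K1 + K2/[H⁺]) = 1 / (1 + 10^-0.84 + 10^-2.27)
   = 1 / (1 + 0.14454 + 0.0053703) = 1/1.1499 = 0.8696
[HCO3⁻] = α₁ × DIC = 0.8696 × 1.14 = 0.991 mmol/kg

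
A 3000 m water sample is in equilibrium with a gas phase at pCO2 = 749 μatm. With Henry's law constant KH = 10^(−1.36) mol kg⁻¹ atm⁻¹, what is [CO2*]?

[CO2*] = 32.7 μmol/kg

KH = 10^(−1.36) = 4.365×10^-2 mol kg⁻¹ atm⁻¹
[CO2*] = KH · pCO2 = 4.365×10^-2 × 749×10^-6 atm = 3.27×10^-5 mol/kg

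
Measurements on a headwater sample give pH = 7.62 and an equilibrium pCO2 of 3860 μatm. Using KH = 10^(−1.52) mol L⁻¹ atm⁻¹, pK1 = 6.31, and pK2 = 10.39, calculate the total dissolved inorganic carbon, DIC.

[CO2*] = KH · pCO2 = 10^(−1.52) × 3860×10^-6 = 1.166×10^-4 mol/L
α₀ = 1/(1 + K1/[H⁺] + K1K2/[H⁺]²) = 1/(1 + 10^+1.31 + 10^-1.46) = 0.04662
DIC = [CO2*]/α₀ = 1.166×10^-4 / 0.04662 = 2.50 mmol/L

DIC = 2.50 mmol/L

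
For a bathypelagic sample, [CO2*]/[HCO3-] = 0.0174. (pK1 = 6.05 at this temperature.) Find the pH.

pH = 7.81

From K1 = [H⁺][HCO3-]/[CO2*]:  pH = pK1 − log₁₀([CO2*]/[HCO3-])
log₁₀(0.0174) = -1.759
pH = 6.05 − (-1.759) = 7.81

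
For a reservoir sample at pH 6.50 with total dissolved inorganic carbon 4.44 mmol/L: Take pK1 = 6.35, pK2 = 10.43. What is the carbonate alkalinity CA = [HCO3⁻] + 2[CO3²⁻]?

CA = [HCO3⁻] + 2[CO3²⁻] = (α₁ + 2α₂)·DIC
At pH 6.50: [H⁺]/K1 = 10^-0.15 = 0.70795, K2/[H⁺] = 10^-3.93 = 0.00011749
α₁ = 1/(1 + 0.70795 + 0.00011749) = 1/1.7081 = 0.5855; α₂ = α₁·K2/[H⁺] = 6.879×10^-5
α₁ + 2α₂ = 0.5856
CA = 0.5856 × 4.44 = 2.60 mmol/L

CA = 2.60 mmol/L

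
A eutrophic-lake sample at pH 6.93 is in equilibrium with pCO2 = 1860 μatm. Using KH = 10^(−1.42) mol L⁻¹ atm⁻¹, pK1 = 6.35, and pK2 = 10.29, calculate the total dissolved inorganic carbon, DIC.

DIC = 0.340 mmol/L

[CO2*] = KH · pCO2 = 10^(−1.42) × 1860×10^-6 = 7.072×10^-5 mol/L
α₀ = 1/(1 + K1/[H⁺] + K1K2/[H⁺]²) = 1/(1 + 10^+0.58 + 10^-2.78) = 0.2082
DIC = [CO2*]/α₀ = 7.072×10^-5 / 0.2082 = 0.340 mmol/L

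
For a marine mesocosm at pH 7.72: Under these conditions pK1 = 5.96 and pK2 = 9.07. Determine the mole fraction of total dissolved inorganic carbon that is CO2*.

α₀ = 0.0164

α₀ = 1 / (1 + K1/[H⁺] + K1K2/[H⁺]²) = 1 / (1 + 10^+1.76 + 10^+0.41)
   = 1 / (1 + 57.544 + 2.5704) = 1/61.114 = 0.01636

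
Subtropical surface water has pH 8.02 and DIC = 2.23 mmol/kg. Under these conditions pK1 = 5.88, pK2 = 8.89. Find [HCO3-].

[HCO3⁻] = 1.95 mmol/kg

α₁ = 1 / (1 + [H⁺]/K1 + K2/[H⁺]) = 1 / (1 + 10^-2.14 + 10^-0.87)
   = 1 / (1 + 0.0072444 + 0.13490) = 1/1.1421 = 0.8755
[HCO3⁻] = α₁ × DIC = 0.8755 × 2.23 = 1.95 mmol/kg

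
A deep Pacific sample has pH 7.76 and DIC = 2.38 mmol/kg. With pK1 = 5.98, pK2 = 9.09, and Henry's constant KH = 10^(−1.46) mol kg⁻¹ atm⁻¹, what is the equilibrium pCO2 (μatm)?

α₀ = 1 / (1 + K1/[H⁺] + K1K2/[H⁺]²) = 1 / (1 + 10^+1.78 + 10^+0.45)
   = 1 / (1 + 60.256 + 2.8184) = 1/64.074 = 0.01561
[CO2*] = α₀ × DIC = 0.01561 × 2.38 = 0.03714 mmol/kg
pCO2 = [CO2*]/KH = 3.714×10^-5 / 3.467×10^-2 = 1070 μatm

pCO2 = 1070 μatm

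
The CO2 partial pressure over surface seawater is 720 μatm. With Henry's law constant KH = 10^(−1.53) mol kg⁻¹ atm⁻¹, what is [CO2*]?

[CO2*] = 21.2 μmol/kg

KH = 10^(−1.53) = 2.951×10^-2 mol kg⁻¹ atm⁻¹
[CO2*] = KH · pCO2 = 2.951×10^-2 × 720×10^-6 atm = 2.12×10^-5 mol/kg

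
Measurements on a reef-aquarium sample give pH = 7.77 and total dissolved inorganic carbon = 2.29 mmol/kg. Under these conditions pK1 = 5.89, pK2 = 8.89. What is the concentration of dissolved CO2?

[CO2*] = 0.0277 mmol/kg

α₀ = 1 / (1 + K1/[H⁺] + K1K2/[H⁺]²) = 1 / (1 + 10^+1.88 + 10^+0.76)
   = 1 / (1 + 75.858 + 5.7544) = 1/82.612 = 0.01210
[CO2*] = α₀ × DIC = 0.01210 × 2.29 = 0.0277 mmol/kg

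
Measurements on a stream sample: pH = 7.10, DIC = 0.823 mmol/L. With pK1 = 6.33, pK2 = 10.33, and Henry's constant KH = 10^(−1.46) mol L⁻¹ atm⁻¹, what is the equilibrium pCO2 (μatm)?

α₀ = 1 / (1 + K1/[H⁺] + K1K2/[H⁺]²) = 1 / (1 + 10^+0.77 + 10^-2.46)
   = 1 / (1 + 5.8884 + 0.0034674) = 1/6.8919 = 0.1451
[CO2*] = α₀ × DIC = 0.1451 × 0.823 = 0.1194 mmol/L
pCO2 = [CO2*]/KH = 1.194×10^-4 / 3.467×10^-2 = 3440 μatm

pCO2 = 3440 μatm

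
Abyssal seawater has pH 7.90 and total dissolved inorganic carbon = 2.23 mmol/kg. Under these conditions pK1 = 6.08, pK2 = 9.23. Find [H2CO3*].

[CO2*] = 0.0318 mmol/kg

α₀ = 1 / (1 + K1/[H⁺] + K1K2/[H⁺]²) = 1 / (1 + 10^+1.82 + 10^+0.49)
   = 1 / (1 + 66.069 + 3.0903) = 1/70.160 = 0.01425
[CO2*] = α₀ × DIC = 0.01425 × 2.23 = 0.0318 mmol/kg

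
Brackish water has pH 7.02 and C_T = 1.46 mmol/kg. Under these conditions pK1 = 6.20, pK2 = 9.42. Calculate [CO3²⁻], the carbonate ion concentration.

α₂ = 1 / (1 + [H⁺]/K2 + [H⁺]²/(K1K2)) = 1 / (1 + 10^+2.40 + 10^+1.58)
   = 1 / (1 + 251.19 + 38.019) = 1/290.21 = 0.003446
[CO3²⁻] = α₂ × DIC = 0.003446 × 1.46 = 0.00503 mmol/kg = 5.03 μmol/kg

[CO3²⁻] = 5.03 μmol/kg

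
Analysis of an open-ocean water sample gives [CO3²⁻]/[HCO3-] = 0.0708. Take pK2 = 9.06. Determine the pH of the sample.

From K2 = [H⁺][CO3²⁻]/[HCO3-]:  pH = pK2 + log₁₀([CO3²⁻]/[HCO3-])
log₁₀(0.0708) = -1.150
pH = 9.06 + (-1.150) = 7.91

pH = 7.91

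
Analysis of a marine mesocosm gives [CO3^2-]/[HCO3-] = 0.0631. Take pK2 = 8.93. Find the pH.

pH = 7.73

From K2 = [H⁺][CO3^2-]/[HCO3-]:  pH = pK2 + log₁₀([CO3^2-]/[HCO3-])
log₁₀(0.0631) = -1.200
pH = 8.93 + (-1.200) = 7.73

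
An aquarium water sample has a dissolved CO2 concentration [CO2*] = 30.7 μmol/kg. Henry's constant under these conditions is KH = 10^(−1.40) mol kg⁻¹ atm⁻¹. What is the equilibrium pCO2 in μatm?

KH = 10^(−1.40) = 3.981×10^-2 mol kg⁻¹ atm⁻¹
pCO2 = [CO2*]/KH = 30.7×10^-6 / 3.981×10^-2 = 7.71×10^-4 atm = 771 μatm

pCO2 = 771 μatm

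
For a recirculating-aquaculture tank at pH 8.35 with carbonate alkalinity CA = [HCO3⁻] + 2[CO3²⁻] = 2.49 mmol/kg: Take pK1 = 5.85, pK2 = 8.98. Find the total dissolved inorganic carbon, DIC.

CA = [HCO3⁻] + 2[CO3²⁻] = (α₁ + 2α₂)·DIC
At pH 8.35: [H⁺]/K1 = 10^-2.50 = 0.0031623, K2/[H⁺] = 10^-0.63 = 0.23442
α₁ = 1/(1 + 0.0031623 + 0.23442) = 1/1.2376 = 0.8080; α₂ = α₁·K2/[H⁺] = 0.1894
α₁ + 2α₂ = 1.1869
DIC = CA / (α₁ + 2α₂) = 2.49 / 1.1869 = 2.10 mmol/kg

DIC = 2.10 mmol/kg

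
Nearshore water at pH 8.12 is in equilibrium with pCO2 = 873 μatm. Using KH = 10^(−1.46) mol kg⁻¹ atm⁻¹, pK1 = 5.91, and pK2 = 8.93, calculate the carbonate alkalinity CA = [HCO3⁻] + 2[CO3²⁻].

[CO2*] = KH · pCO2 = 10^(−1.46) × 873×10^-6 = 3.027×10^-5 mol/kg
α₀ = 1/(1 + K1/[H⁺] + K1K2/[H⁺]²) = 1/(1 + 10^+2.21 + 10^+1.40) = 0.005311
DIC = [CO2*]/α₀ = 3.027×10^-5 / 0.005311 = 5.700 mmol/kg
CA = (α₁ + 2α₂)·DIC = (0.8613 + 2×0.1334) × 5.700 = 6.43 mmol/kg

CA = 6.43 mmol/kg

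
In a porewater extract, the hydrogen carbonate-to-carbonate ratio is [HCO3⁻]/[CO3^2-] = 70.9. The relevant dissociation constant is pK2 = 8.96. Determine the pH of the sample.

From K2 = [H⁺][CO3^2-]/[HCO3⁻]:  pH = pK2 − log₁₀([HCO3⁻]/[CO3^2-])
log₁₀(70.9) = +1.851
pH = 8.96 − (+1.851) = 7.11

pH = 7.11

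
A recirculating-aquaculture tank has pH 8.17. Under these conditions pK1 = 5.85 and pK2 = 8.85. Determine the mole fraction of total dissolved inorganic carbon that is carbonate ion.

α₂ = 1 / (1 + [H⁺]/K2 + [H⁺]²/(K1K2)) = 1 / (1 + 10^+0.68 + 10^-1.64)
   = 1 / (1 + 4.7863 + 0.022909) = 1/5.8092 = 0.1721

α₂ = 0.172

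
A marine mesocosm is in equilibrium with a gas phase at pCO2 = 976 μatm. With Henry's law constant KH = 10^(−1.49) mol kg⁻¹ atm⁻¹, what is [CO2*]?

[CO2*] = 31.6 μmol/kg

KH = 10^(−1.49) = 3.236×10^-2 mol kg⁻¹ atm⁻¹
[CO2*] = KH · pCO2 = 3.236×10^-2 × 976×10^-6 atm = 3.16×10^-5 mol/kg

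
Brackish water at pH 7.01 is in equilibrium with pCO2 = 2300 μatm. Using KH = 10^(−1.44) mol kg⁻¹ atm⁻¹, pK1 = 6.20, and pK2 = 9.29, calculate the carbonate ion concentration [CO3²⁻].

[CO2*] = KH · pCO2 = 10^(−1.44) × 2300×10^-6 = 8.351×10^-5 mol/kg
α₀ = 1/(1 + K1/[H⁺] + K1K2/[H⁺]²) = 1/(1 + 10^+0.81 + 10^-1.47) = 0.1335
DIC = [CO2*]/α₀ = 8.351×10^-5 / 0.1335 = 0.6255 mmol/kg
[CO3²⁻] = α₂·DIC; α₂ = 0.004524, so [CO3²⁻] = 0.004524 × 0.6255 = 0.00283 mmol/kg = 2.83 μmol/kg

[CO3²⁻] = 2.83 μmol/kg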